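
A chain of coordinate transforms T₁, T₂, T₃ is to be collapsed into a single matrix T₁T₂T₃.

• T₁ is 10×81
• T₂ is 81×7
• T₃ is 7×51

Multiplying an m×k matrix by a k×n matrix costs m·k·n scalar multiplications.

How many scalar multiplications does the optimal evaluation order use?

Order (T₁(T₂T₃)): (T₂T₃): 81×7 by 7×51 → 81×51, cost 81·7·51 = 28917; (T₁(T₂T₃)): 10×81 by 81×51 → 10×51, cost 10·81·51 = 41310; cumulative 70227. Total 70227.
Order ((T₁T₂)T₃): (T₁T₂): 10×81 by 81×7 → 10×7, cost 10·81·7 = 5670; ((T₁T₂)T₃): 10×7 by 7×51 → 10×51, cost 10·7·51 = 3570; cumulative 9240. Total 9240.
Minimum: 9240.

9240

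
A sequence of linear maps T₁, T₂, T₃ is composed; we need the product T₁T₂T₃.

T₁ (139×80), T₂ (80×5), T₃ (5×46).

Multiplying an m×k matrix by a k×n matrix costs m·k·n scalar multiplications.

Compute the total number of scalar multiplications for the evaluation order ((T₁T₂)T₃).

87570

(T₁T₂): 139×80 by 80×5 → 139×5, cost 139·80·5 = 55600
((T₁T₂)T₃): 139×5 by 5×46 → 139×46, cost 139·5·46 = 31970; cumulative 87570
Total: 87570 scalar multiplications.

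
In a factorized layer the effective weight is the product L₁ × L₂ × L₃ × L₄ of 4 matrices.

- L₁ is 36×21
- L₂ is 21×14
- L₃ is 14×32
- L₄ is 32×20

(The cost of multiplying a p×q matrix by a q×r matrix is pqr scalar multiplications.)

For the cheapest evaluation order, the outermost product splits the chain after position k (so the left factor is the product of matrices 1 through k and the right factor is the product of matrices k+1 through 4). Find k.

2

Adjacent pairs: L₁L₂ = 36·21·14 = 10584; L₂L₃ = 21·14·32 = 9408; L₃L₄ = 14·32·20 = 8960.
Length 3: L₁..L₃: k=1: 0+9408+36·21·32=33600; k=2: 10584+0+36·14·32=26712 → min 26712 | L₂..L₄: k=2: 0+8960+21·14·20=14840; k=3: 9408+0+21·32·20=22848 → min 14840.
Top-level splits: k=1: (L₁..L₁)·(L₂..L₄) → 0+14840+36·21·20 = 29960; k=2: (L₁..L₂)·(L₃..L₄) → 10584+8960+36·14·20 = 29624; k=3: (L₁..L₃)·(L₄..L₄) → 26712+0+36·32·20 = 49752.
Best split is after L₂, i.e. k = 2.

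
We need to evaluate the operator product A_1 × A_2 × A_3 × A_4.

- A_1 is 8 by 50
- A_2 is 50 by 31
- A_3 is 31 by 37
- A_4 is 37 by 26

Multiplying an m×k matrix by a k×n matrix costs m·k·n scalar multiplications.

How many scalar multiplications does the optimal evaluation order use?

29272

Adjacent pairs: A_1A_2 = 8·50·31 = 12400; A_2A_3 = 50·31·37 = 57350; A_3A_4 = 31·37·26 = 29822.
Length 3: A_1..A_3: k=1: 0+57350+8·50·37=72150; k=2: 12400+0+8·31·37=21576 → min 21576 | A_2..A_4: k=2: 0+29822+50·31·26=70122; k=3: 57350+0+50·37·26=105450 → min 70122.
Length 4: A_1..A_4: k=1: 0+70122+8·50·26=80522; k=2: 12400+29822+8·31·26=48670; k=3: 21576+0+8·37·26=29272 → min 29272.
Optimal order: (((A_1 × A_2) × A_3) × A_4) with cost 29272.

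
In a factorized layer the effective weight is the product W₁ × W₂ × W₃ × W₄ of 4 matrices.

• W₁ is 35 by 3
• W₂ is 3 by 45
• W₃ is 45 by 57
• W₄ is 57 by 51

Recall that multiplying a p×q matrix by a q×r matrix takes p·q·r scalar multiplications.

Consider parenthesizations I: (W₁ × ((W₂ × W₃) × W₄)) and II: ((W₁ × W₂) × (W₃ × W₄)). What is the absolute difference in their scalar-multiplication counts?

Order I = (W₁ × ((W₂ × W₃) × W₄)): (W₂ × W₃): 3×45 by 45×57 → 3×57, cost 3·45·57 = 7695; ((W₂ × W₃) × W₄): 3×57 by 57×51 → 3×51, cost 3·57·51 = 8721; cumulative 16416; (W₁ × ((W₂ × W₃) × W₄)): 35×3 by 3×51 → 35×51, cost 35·3·51 = 5355; cumulative 21771. Total 21771.
Order II = ((W₁ × W₂) × (W₃ × W₄)): (W₁ × W₂): 35×3 by 3×45 → 35×45, cost 35·3·45 = 4725; (W₃ × W₄): 45×57 by 57×51 → 45×51, cost 45·57·51 = 130815; ((W₁ × W₂) × (W₃ × W₄)): 35×45 by 45×51 → 35×51, cost 35·45·51 = 80325; cumulative 215865. Total 215865.
Difference: |21771 − 215865| = 194094.

194094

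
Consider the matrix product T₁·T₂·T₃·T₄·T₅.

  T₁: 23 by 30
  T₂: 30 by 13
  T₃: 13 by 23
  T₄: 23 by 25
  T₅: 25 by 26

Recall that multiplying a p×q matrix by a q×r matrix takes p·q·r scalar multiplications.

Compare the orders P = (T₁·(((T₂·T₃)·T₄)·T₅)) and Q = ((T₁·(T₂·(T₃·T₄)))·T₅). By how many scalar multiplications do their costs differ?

14235

Order P = (T₁·(((T₂·T₃)·T₄)·T₅)): (T₂·T₃): 30×13 by 13×23 → 30×23, cost 30·13·23 = 8970; ((T₂·T₃)·T₄): 30×23 by 23×25 → 30×25, cost 30·23·25 = 17250; cumulative 26220; (((T₂·T₃)·T₄)·T₅): 30×25 by 25×26 → 30×26, cost 30·25·26 = 19500; cumulative 45720; (T₁·(((T₂·T₃)·T₄)·T₅)): 23×30 by 30×26 → 23×26, cost 23·30·26 = 17940; cumulative 63660. Total 63660.
Order Q = ((T₁·(T₂·(T₃·T₄)))·T₅): (T₃·T₄): 13×23 by 23×25 → 13×25, cost 13·23·25 = 7475; (T₂·(T₃·T₄)): 30×13 by 13×25 → 30×25, cost 30·13·25 = 9750; cumulative 17225; (T₁·(T₂·(T₃·T₄))): 23×30 by 30×25 → 23×25, cost 23·30·25 = 17250; cumulative 34475; ((T₁·(T₂·(T₃·T₄)))·T₅): 23×25 by 25×26 → 23×26, cost 23·25·26 = 14950; cumulative 49425. Total 49425.
Difference: |63660 − 49425| = 14235.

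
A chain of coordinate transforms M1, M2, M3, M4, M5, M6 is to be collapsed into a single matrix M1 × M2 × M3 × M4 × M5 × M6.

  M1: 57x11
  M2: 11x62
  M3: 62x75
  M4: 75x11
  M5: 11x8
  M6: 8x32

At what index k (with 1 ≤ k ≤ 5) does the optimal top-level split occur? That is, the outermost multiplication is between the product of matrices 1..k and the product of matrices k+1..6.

Adjacent pairs: M1M2 = 57·11·62 = 38874; M2M3 = 11·62·75 = 51150; M3M4 = 62·75·11 = 51150; M4M5 = 75·11·8 = 6600; M5M6 = 11·8·32 = 2816.
Length 3: M1..M3: k=1: 0+51150+57·11·75=98175; k=2: 38874+0+57·62·75=303924 → min 98175 | M2..M4: k=2: 0+51150+11·62·11=58652; k=3: 51150+0+11·75·11=60225 → min 58652 | M3..M5: k=3: 0+6600+62·75·8=43800; k=4: 51150+0+62·11·8=56606 → min 43800 | M4..M6: k=4: 0+2816+75·11·32=29216; k=5: 6600+0+75·8·32=25800 → min 25800.
Length 4: M1..M4: k=1: 0+58652+57·11·11=65549; k=2: 38874+51150+57·62·11=128898; k=3: 98175+0+57·75·11=145200 → min 65549 | M2..M5: k=2: 0+43800+11·62·8=49256; k=3: 51150+6600+11·75·8=64350; k=4: 58652+0+11·11·8=59620 → min 49256 | M3..M6: k=3: 0+25800+62·75·32=174600; k=4: 51150+2816+62·11·32=75790; k=5: 43800+0+62·8·32=59672 → min 59672.
Length 5: M1..M5: k=1: 0+49256+57·11·8=54272; k=2: 38874+43800+57·62·8=110946; k=3: 98175+6600+57·75·8=138975; k=4: 65549+0+57·11·8=70565 → min 54272 | M2..M6: k=2: 0+59672+11·62·32=81496; k=3: 51150+25800+11·75·32=103350; k=4: 58652+2816+11·11·32=65340; k=5: 49256+0+11·8·32=52072 → min 52072.
Top-level splits: k=1: (M1..M1)·(M2..M6) → 0+52072+57·11·32 = 72136; k=2: (M1..M2)·(M3..M6) → 38874+59672+57·62·32 = 211634; k=3: (M1..M3)·(M4..M6) → 98175+25800+57·75·32 = 260775; k=4: (M1..M4)·(M5..M6) → 65549+2816+57·11·32 = 88429; k=5: (M1..M5)·(M6..M6) → 54272+0+57·8·32 = 68864.
Best split is after M5, i.e. k = 5.

5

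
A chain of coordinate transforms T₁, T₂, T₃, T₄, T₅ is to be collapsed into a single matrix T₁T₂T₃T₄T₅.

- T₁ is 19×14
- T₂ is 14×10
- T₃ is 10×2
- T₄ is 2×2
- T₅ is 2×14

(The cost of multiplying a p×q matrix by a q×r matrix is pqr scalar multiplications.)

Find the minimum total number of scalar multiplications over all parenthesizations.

1384

Adjacent pairs: T₁T₂ = 19·14·10 = 2660; T₂T₃ = 14·10·2 = 280; T₃T₄ = 10·2·2 = 40; T₄T₅ = 2·2·14 = 56.
Length 3: T₁..T₃: k=1: 0+280+19·14·2=812; k=2: 2660+0+19·10·2=3040 → min 812 | T₂..T₄: k=2: 0+40+14·10·2=320; k=3: 280+0+14·2·2=336 → min 320 | T₃..T₅: k=3: 0+56+10·2·14=336; k=4: 40+0+10·2·14=320 → min 320.
Length 4: T₁..T₄: k=1: 0+320+19·14·2=852; k=2: 2660+40+19·10·2=3080; k=3: 812+0+19·2·2=888 → min 852 | T₂..T₅: k=2: 0+320+14·10·14=2280; k=3: 280+56+14·2·14=728; k=4: 320+0+14·2·14=712 → min 712.
Length 5: T₁..T₅: k=1: 0+712+19·14·14=4436; k=2: 2660+320+19·10·14=5640; k=3: 812+56+19·2·14=1400; k=4: 852+0+19·2·14=1384 → min 1384.
Optimal order: ((T₁(T₂(T₃T₄)))T₅) with cost 1384.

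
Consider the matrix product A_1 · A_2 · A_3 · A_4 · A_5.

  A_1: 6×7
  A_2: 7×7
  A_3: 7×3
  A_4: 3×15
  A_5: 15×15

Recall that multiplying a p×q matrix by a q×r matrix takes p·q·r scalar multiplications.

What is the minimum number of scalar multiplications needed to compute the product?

1218

Adjacent pairs: A_1A_2 = 6·7·7 = 294; A_2A_3 = 7·7·3 = 147; A_3A_4 = 7·3·15 = 315; A_4A_5 = 3·15·15 = 675.
Length 3: A_1..A_3: k=1: 0+147+6·7·3=273; k=2: 294+0+6·7·3=420 → min 273 | A_2..A_4: k=2: 0+315+7·7·15=1050; k=3: 147+0+7·3·15=462 → min 462 | A_3..A_5: k=3: 0+675+7·3·15=990; k=4: 315+0+7·15·15=1890 → min 990.
Length 4: A_1..A_4: k=1: 0+462+6·7·15=1092; k=2: 294+315+6·7·15=1239; k=3: 273+0+6·3·15=543 → min 543 | A_2..A_5: k=2: 0+990+7·7·15=1725; k=3: 147+675+7·3·15=1137; k=4: 462+0+7·15·15=2037 → min 1137.
Length 5: A_1..A_5: k=1: 0+1137+6·7·15=1767; k=2: 294+990+6·7·15=1914; k=3: 273+675+6·3·15=1218; k=4: 543+0+6·15·15=1893 → min 1218.
Optimal order: ((A_1 · (A_2 · A_3)) · (A_4 · A_5)) with cost 1218.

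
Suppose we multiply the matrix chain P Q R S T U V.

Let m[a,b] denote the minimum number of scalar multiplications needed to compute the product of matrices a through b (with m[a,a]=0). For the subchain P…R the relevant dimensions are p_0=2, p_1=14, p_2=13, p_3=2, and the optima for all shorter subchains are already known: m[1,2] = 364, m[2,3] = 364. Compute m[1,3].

m[1,3] = min over k∈[1,2] of m[1,k]+m[k+1,3]+p_{0}·p_k·p_{3}.
k=1: 0 + 364 + 2·14·2 = 420; k=2: 364 + 0 + 2·13·2 = 416.
Minimum: 416 at k=2.

416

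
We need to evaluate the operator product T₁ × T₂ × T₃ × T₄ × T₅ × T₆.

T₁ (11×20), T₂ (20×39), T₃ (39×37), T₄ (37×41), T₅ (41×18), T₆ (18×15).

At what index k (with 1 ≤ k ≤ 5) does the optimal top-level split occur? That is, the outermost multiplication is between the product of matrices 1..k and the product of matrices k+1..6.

5

Adjacent pairs: T₁T₂ = 11·20·39 = 8580; T₂T₃ = 20·39·37 = 28860; T₃T₄ = 39·37·41 = 59163; T₄T₅ = 37·41·18 = 27306; T₅T₆ = 41·18·15 = 11070.
Length 3: T₁..T₃: k=1: 0+28860+11·20·37=37000; k=2: 8580+0+11·39·37=24453 → min 24453 | T₂..T₄: k=2: 0+59163+20·39·41=91143; k=3: 28860+0+20·37·41=59200 → min 59200 | T₃..T₅: k=3: 0+27306+39·37·18=53280; k=4: 59163+0+39·41·18=87945 → min 53280 | T₄..T₆: k=4: 0+11070+37·41·15=33825; k=5: 27306+0+37·18·15=37296 → min 33825.
Length 4: T₁..T₄: k=1: 0+59200+11·20·41=68220; k=2: 8580+59163+11·39·41=85332; k=3: 24453+0+11·37·41=41140 → min 41140 | T₂..T₅: k=2: 0+53280+20·39·18=67320; k=3: 28860+27306+20·37·18=69486; k=4: 59200+0+20·41·18=73960 → min 67320 | T₃..T₆: k=3: 0+33825+39·37·15=55470; k=4: 59163+11070+39·41·15=94218; k=5: 53280+0+39·18·15=63810 → min 55470.
Length 5: T₁..T₅: k=1: 0+67320+11·20·18=71280; k=2: 8580+53280+11·39·18=69582; k=3: 24453+27306+11·37·18=59085; k=4: 41140+0+11·41·18=49258 → min 49258 | T₂..T₆: k=2: 0+55470+20·39·15=67170; k=3: 28860+33825+20·37·15=73785; k=4: 59200+11070+20·41·15=82570; k=5: 67320+0+20·18·15=72720 → min 67170.
Top-level splits: k=1: (T₁..T₁)·(T₂..T₆) → 0+67170+11·20·15 = 70470; k=2: (T₁..T₂)·(T₃..T₆) → 8580+55470+11·39·15 = 70485; k=3: (T₁..T₃)·(T₄..T₆) → 24453+33825+11·37·15 = 64383; k=4: (T₁..T₄)·(T₅..T₆) → 41140+11070+11·41·15 = 58975; k=5: (T₁..T₅)·(T₆..T₆) → 49258+0+11·18·15 = 52228.
Best split is after T₅, i.e. k = 5.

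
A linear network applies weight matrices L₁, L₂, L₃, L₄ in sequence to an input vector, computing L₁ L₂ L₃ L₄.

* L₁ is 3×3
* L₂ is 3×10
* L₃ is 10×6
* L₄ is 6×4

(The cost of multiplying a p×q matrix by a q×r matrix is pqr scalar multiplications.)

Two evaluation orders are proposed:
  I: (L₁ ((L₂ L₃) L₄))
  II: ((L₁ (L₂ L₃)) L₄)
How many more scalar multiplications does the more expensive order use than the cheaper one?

Order I = (L₁ ((L₂ L₃) L₄)): (L₂ L₃): 3×10 by 10×6 → 3×6, cost 3·10·6 = 180; ((L₂ L₃) L₄): 3×6 by 6×4 → 3×4, cost 3·6·4 = 72; cumulative 252; (L₁ ((L₂ L₃) L₄)): 3×3 by 3×4 → 3×4, cost 3·3·4 = 36; cumulative 288. Total 288.
Order II = ((L₁ (L₂ L₃)) L₄): (L₂ L₃): 3×10 by 10×6 → 3×6, cost 3·10·6 = 180; (L₁ (L₂ L₃)): 3×3 by 3×6 → 3×6, cost 3·3·6 = 54; cumulative 234; ((L₁ (L₂ L₃)) L₄): 3×6 by 6×4 → 3×4, cost 3·6·4 = 72; cumulative 306. Total 306.
Difference: |288 − 306| = 18.

18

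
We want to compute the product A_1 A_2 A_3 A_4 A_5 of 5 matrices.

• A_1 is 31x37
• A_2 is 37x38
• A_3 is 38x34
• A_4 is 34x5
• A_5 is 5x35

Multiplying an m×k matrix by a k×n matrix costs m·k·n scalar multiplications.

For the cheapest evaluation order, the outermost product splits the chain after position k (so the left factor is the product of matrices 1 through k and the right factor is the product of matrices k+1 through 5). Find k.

Adjacent pairs: A_1A_2 = 31·37·38 = 43586; A_2A_3 = 37·38·34 = 47804; A_3A_4 = 38·34·5 = 6460; A_4A_5 = 34·5·35 = 5950.
Length 3: A_1..A_3: k=1: 0+47804+31·37·34=86802; k=2: 43586+0+31·38·34=83638 → min 83638 | A_2..A_4: k=2: 0+6460+37·38·5=13490; k=3: 47804+0+37·34·5=54094 → min 13490 | A_3..A_5: k=3: 0+5950+38·34·35=51170; k=4: 6460+0+38·5·35=13110 → min 13110.
Length 4: A_1..A_4: k=1: 0+13490+31·37·5=19225; k=2: 43586+6460+31·38·5=55936; k=3: 83638+0+31·34·5=88908 → min 19225 | A_2..A_5: k=2: 0+13110+37·38·35=62320; k=3: 47804+5950+37·34·35=97784; k=4: 13490+0+37·5·35=19965 → min 19965.
Top-level splits: k=1: (A_1..A_1)·(A_2..A_5) → 0+19965+31·37·35 = 60110; k=2: (A_1..A_2)·(A_3..A_5) → 43586+13110+31·38·35 = 97926; k=3: (A_1..A_3)·(A_4..A_5) → 83638+5950+31·34·35 = 126478; k=4: (A_1..A_4)·(A_5..A_5) → 19225+0+31·5·35 = 24650.
Best split is after A_4, i.e. k = 4.

4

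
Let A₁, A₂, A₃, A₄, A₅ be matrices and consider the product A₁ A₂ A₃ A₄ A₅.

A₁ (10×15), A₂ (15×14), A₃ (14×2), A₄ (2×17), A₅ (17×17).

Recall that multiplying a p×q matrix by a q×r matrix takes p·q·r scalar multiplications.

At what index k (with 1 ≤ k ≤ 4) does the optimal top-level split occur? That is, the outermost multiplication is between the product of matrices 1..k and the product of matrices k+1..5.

Adjacent pairs: A₁A₂ = 10·15·14 = 2100; A₂A₃ = 15·14·2 = 420; A₃A₄ = 14·2·17 = 476; A₄A₅ = 2·17·17 = 578.
Length 3: A₁..A₃: k=1: 0+420+10·15·2=720; k=2: 2100+0+10·14·2=2380 → min 720 | A₂..A₄: k=2: 0+476+15·14·17=4046; k=3: 420+0+15·2·17=930 → min 930 | A₃..A₅: k=3: 0+578+14·2·17=1054; k=4: 476+0+14·17·17=4522 → min 1054.
Length 4: A₁..A₄: k=1: 0+930+10·15·17=3480; k=2: 2100+476+10·14·17=4956; k=3: 720+0+10·2·17=1060 → min 1060 | A₂..A₅: k=2: 0+1054+15·14·17=4624; k=3: 420+578+15·2·17=1508; k=4: 930+0+15·17·17=5265 → min 1508.
Top-level splits: k=1: (A₁..A₁)·(A₂..A₅) → 0+1508+10·15·17 = 4058; k=2: (A₁..A₂)·(A₃..A₅) → 2100+1054+10·14·17 = 5534; k=3: (A₁..A₃)·(A₄..A₅) → 720+578+10·2·17 = 1638; k=4: (A₁..A₄)·(A₅..A₅) → 1060+0+10·17·17 = 3950.
Best split is after A₃, i.e. k = 3.

3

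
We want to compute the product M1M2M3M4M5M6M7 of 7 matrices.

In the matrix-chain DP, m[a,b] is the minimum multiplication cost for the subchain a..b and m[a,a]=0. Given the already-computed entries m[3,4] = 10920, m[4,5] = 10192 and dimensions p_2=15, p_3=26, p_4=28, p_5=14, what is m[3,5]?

m[3,5] = min over k∈[3,4] of m[3,k]+m[k+1,5]+p_{2}·p_k·p_{5}.
k=3: 0 + 10192 + 15·26·14 = 15652; k=4: 10920 + 0 + 15·28·14 = 16800.
Minimum: 15652 at k=3.

15652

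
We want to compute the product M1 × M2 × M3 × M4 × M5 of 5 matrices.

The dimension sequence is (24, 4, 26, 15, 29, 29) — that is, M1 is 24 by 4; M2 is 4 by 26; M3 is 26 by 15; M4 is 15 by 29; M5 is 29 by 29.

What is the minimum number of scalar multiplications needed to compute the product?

9448

Adjacent pairs: M1M2 = 24·4·26 = 2496; M2M3 = 4·26·15 = 1560; M3M4 = 26·15·29 = 11310; M4M5 = 15·29·29 = 12615.
Length 3: M1..M3: k=1: 0+1560+24·4·15=3000; k=2: 2496+0+24·26·15=11856 → min 3000 | M2..M4: k=2: 0+11310+4·26·29=14326; k=3: 1560+0+4·15·29=3300 → min 3300 | M3..M5: k=3: 0+12615+26·15·29=23925; k=4: 11310+0+26·29·29=33176 → min 23925.
Length 4: M1..M4: k=1: 0+3300+24·4·29=6084; k=2: 2496+11310+24·26·29=31902; k=3: 3000+0+24·15·29=13440 → min 6084 | M2..M5: k=2: 0+23925+4·26·29=26941; k=3: 1560+12615+4·15·29=15915; k=4: 3300+0+4·29·29=6664 → min 6664.
Length 5: M1..M5: k=1: 0+6664+24·4·29=9448; k=2: 2496+23925+24·26·29=44517; k=3: 3000+12615+24·15·29=26055; k=4: 6084+0+24·29·29=26268 → min 9448.
Optimal order: (M1 × (((M2 × M3) × M4) × M5)) with cost 9448.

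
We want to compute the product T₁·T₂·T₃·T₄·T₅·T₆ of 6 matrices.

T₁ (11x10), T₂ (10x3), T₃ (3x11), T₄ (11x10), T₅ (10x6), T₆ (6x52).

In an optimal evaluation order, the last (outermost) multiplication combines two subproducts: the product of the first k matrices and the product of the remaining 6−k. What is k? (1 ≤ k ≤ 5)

2

Adjacent pairs: T₁T₂ = 11·10·3 = 330; T₂T₃ = 10·3·11 = 330; T₃T₄ = 3·11·10 = 330; T₄T₅ = 11·10·6 = 660; T₅T₆ = 10·6·52 = 3120.
Length 3: T₁..T₃: k=1: 0+330+11·10·11=1540; k=2: 330+0+11·3·11=693 → min 693 | T₂..T₄: k=2: 0+330+10·3·10=630; k=3: 330+0+10·11·10=1430 → min 630 | T₃..T₅: k=3: 0+660+3·11·6=858; k=4: 330+0+3·10·6=510 → min 510 | T₄..T₆: k=4: 0+3120+11·10·52=8840; k=5: 660+0+11·6·52=4092 → min 4092.
Length 4: T₁..T₄: k=1: 0+630+11·10·10=1730; k=2: 330+330+11·3·10=990; k=3: 693+0+11·11·10=1903 → min 990 | T₂..T₅: k=2: 0+510+10·3·6=690; k=3: 330+660+10·11·6=1650; k=4: 630+0+10·10·6=1230 → min 690 | T₃..T₆: k=3: 0+4092+3·11·52=5808; k=4: 330+3120+3·10·52=5010; k=5: 510+0+3·6·52=1446 → min 1446.
Length 5: T₁..T₅: k=1: 0+690+11·10·6=1350; k=2: 330+510+11·3·6=1038; k=3: 693+660+11·11·6=2079; k=4: 990+0+11·10·6=1650 → min 1038 | T₂..T₆: k=2: 0+1446+10·3·52=3006; k=3: 330+4092+10·11·52=10142; k=4: 630+3120+10·10·52=8950; k=5: 690+0+10·6·52=3810 → min 3006.
Top-level splits: k=1: (T₁..T₁)·(T₂..T₆) → 0+3006+11·10·52 = 8726; k=2: (T₁..T₂)·(T₃..T₆) → 330+1446+11·3·52 = 3492; k=3: (T₁..T₃)·(T₄..T₆) → 693+4092+11·11·52 = 11077; k=4: (T₁..T₄)·(T₅..T₆) → 990+3120+11·10·52 = 9830; k=5: (T₁..T₅)·(T₆..T₆) → 1038+0+11·6·52 = 4470.
Best split is after T₂, i.e. k = 2.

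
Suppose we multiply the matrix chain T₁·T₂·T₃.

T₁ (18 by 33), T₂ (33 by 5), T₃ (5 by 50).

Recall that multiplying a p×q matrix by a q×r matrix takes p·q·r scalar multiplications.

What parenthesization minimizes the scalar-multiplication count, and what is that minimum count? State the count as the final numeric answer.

7470

(T₁·(T₂·T₃)): cost 37950.
((T₁·T₂)·T₃): cost 7470.
Optimal: ((T₁·T₂)·T₃) with cost 7470.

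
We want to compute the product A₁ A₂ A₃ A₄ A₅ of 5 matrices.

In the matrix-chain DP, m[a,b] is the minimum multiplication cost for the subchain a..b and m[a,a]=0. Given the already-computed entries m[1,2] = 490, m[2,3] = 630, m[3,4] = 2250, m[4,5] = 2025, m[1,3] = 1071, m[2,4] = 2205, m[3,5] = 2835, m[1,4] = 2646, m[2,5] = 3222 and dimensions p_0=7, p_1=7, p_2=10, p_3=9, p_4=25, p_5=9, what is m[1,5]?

m[1,5] = min over k∈[1,4] of m[1,k]+m[k+1,5]+p_{0}·p_k·p_{5}.
k=1: 0 + 3222 + 7·7·9 = 3663; k=2: 490 + 2835 + 7·10·9 = 3955; k=3: 1071 + 2025 + 7·9·9 = 3663; k=4: 2646 + 0 + 7·25·9 = 4221.
Minimum: 3663 at k=1.

3663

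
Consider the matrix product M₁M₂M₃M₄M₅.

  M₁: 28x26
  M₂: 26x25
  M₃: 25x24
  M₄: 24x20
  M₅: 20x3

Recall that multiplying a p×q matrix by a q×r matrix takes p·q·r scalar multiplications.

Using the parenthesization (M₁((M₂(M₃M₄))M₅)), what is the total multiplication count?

28744

(M₃M₄): 25×24 by 24×20 → 25×20, cost 25·24·20 = 12000
(M₂(M₃M₄)): 26×25 by 25×20 → 26×20, cost 26·25·20 = 13000; cumulative 25000
((M₂(M₃M₄))M₅): 26×20 by 20×3 → 26×3, cost 26·20·3 = 1560; cumulative 26560
(M₁((M₂(M₃M₄))M₅)): 28×26 by 26×3 → 28×3, cost 28·26·3 = 2184; cumulative 28744
Total: 28744 scalar multiplications.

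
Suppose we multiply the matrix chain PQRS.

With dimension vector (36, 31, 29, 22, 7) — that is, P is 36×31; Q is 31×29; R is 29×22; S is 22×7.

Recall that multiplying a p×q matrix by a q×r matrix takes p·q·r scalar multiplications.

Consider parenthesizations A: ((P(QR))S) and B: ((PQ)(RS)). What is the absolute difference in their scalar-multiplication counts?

Order A = ((P(QR))S): (QR): 31×29 by 29×22 → 31×22, cost 31·29·22 = 19778; (P(QR)): 36×31 by 31×22 → 36×22, cost 36·31·22 = 24552; cumulative 44330; ((P(QR))S): 36×22 by 22×7 → 36×7, cost 36·22·7 = 5544; cumulative 49874. Total 49874.
Order B = ((PQ)(RS)): (PQ): 36×31 by 31×29 → 36×29, cost 36·31·29 = 32364; (RS): 29×22 by 22×7 → 29×7, cost 29·22·7 = 4466; ((PQ)(RS)): 36×29 by 29×7 → 36×7, cost 36·29·7 = 7308; cumulative 44138. Total 44138.
Difference: |49874 − 44138| = 5736.

5736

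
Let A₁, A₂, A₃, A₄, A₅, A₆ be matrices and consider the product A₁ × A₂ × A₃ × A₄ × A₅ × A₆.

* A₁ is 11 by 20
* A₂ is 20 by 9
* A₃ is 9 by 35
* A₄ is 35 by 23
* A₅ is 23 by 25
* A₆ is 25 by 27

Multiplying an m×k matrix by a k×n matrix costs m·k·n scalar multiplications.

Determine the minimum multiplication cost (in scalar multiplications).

Adjacent pairs: A₁A₂ = 11·20·9 = 1980; A₂A₃ = 20·9·35 = 6300; A₃A₄ = 9·35·23 = 7245; A₄A₅ = 35·23·25 = 20125; A₅A₆ = 23·25·27 = 15525.
Length 3: A₁..A₃: k=1: 0+6300+11·20·35=14000; k=2: 1980+0+11·9·35=5445 → min 5445 | A₂..A₄: k=2: 0+7245+20·9·23=11385; k=3: 6300+0+20·35·23=22400 → min 11385 | A₃..A₅: k=3: 0+20125+9·35·25=28000; k=4: 7245+0+9·23·25=12420 → min 12420 | A₄..A₆: k=4: 0+15525+35·23·27=37260; k=5: 20125+0+35·25·27=43750 → min 37260.
Length 4: A₁..A₄: k=1: 0+11385+11·20·23=16445; k=2: 1980+7245+11·9·23=11502; k=3: 5445+0+11·35·23=14300 → min 11502 | A₂..A₅: k=2: 0+12420+20·9·25=16920; k=3: 6300+20125+20·35·25=43925; k=4: 11385+0+20·23·25=22885 → min 16920 | A₃..A₆: k=3: 0+37260+9·35·27=45765; k=4: 7245+15525+9·23·27=28359; k=5: 12420+0+9·25·27=18495 → min 18495.
Length 5: A₁..A₅: k=1: 0+16920+11·20·25=22420; k=2: 1980+12420+11·9·25=16875; k=3: 5445+20125+11·35·25=35195; k=4: 11502+0+11·23·25=17827 → min 16875 | A₂..A₆: k=2: 0+18495+20·9·27=23355; k=3: 6300+37260+20·35·27=62460; k=4: 11385+15525+20·23·27=39330; k=5: 16920+0+20·25·27=30420 → min 23355.
Length 6: A₁..A₆: k=1: 0+23355+11·20·27=29295; k=2: 1980+18495+11·9·27=23148; k=3: 5445+37260+11·35·27=53100; k=4: 11502+15525+11·23·27=33858; k=5: 16875+0+11·25·27=24300 → min 23148.
Optimal order: ((A₁ × A₂) × (((A₃ × A₄) × A₅) × A₆)) with cost 23148.

23148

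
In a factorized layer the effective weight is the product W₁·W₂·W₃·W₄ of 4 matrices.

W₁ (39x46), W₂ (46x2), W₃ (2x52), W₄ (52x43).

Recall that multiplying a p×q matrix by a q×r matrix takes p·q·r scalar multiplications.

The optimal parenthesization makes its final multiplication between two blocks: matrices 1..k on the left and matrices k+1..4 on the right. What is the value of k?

2

Adjacent pairs: W₁W₂ = 39·46·2 = 3588; W₂W₃ = 46·2·52 = 4784; W₃W₄ = 2·52·43 = 4472.
Length 3: W₁..W₃: k=1: 0+4784+39·46·52=98072; k=2: 3588+0+39·2·52=7644 → min 7644 | W₂..W₄: k=2: 0+4472+46·2·43=8428; k=3: 4784+0+46·52·43=107640 → min 8428.
Top-level splits: k=1: (W₁..W₁)·(W₂..W₄) → 0+8428+39·46·43 = 85570; k=2: (W₁..W₂)·(W₃..W₄) → 3588+4472+39·2·43 = 11414; k=3: (W₁..W₃)·(W₄..W₄) → 7644+0+39·52·43 = 94848.
Best split is after W₂, i.e. k = 2.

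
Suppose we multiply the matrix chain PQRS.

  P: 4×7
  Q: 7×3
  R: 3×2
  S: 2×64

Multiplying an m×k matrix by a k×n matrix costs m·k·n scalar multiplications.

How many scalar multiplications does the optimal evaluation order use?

610

Adjacent pairs: PQ = 4·7·3 = 84; QR = 7·3·2 = 42; RS = 3·2·64 = 384.
Length 3: P..R: k=1: 0+42+4·7·2=98; k=2: 84+0+4·3·2=108 → min 98 | Q..S: k=2: 0+384+7·3·64=1728; k=3: 42+0+7·2·64=938 → min 938.
Length 4: P..S: k=1: 0+938+4·7·64=2730; k=2: 84+384+4·3·64=1236; k=3: 98+0+4·2·64=610 → min 610.
Optimal order: ((P(QR))S) with cost 610.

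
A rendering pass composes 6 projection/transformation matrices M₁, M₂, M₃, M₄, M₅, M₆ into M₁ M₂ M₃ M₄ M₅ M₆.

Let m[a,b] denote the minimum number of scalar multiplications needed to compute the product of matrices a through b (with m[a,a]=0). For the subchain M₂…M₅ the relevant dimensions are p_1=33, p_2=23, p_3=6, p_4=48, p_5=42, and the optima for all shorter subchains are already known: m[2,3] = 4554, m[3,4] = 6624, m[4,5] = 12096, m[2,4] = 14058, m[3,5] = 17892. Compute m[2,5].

m[2,5] = min over k∈[2,4] of m[2,k]+m[k+1,5]+p_{1}·p_k·p_{5}.
k=2: 0 + 17892 + 33·23·42 = 49770; k=3: 4554 + 12096 + 33·6·42 = 24966; k=4: 14058 + 0 + 33·48·42 = 80586.
Minimum: 24966 at k=3.

24966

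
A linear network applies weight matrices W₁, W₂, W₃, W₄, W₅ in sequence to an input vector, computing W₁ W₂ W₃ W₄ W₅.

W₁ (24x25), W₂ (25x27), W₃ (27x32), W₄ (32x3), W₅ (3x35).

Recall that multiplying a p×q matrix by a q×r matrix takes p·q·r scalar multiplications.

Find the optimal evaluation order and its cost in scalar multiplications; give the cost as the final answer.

Adjacent pairs: W₁W₂ = 24·25·27 = 16200; W₂W₃ = 25·27·32 = 21600; W₃W₄ = 27·32·3 = 2592; W₄W₅ = 32·3·35 = 3360.
Length 3: W₁..W₃: k=1: 0+21600+24·25·32=40800; k=2: 16200+0+24·27·32=36936 → min 36936 | W₂..W₄: k=2: 0+2592+25·27·3=4617; k=3: 21600+0+25·32·3=24000 → min 4617 | W₃..W₅: k=3: 0+3360+27·32·35=33600; k=4: 2592+0+27·3·35=5427 → min 5427.
Length 4: W₁..W₄: k=1: 0+4617+24·25·3=6417; k=2: 16200+2592+24·27·3=20736; k=3: 36936+0+24·32·3=39240 → min 6417 | W₂..W₅: k=2: 0+5427+25·27·35=29052; k=3: 21600+3360+25·32·35=52960; k=4: 4617+0+25·3·35=7242 → min 7242.
Length 5: W₁..W₅: k=1: 0+7242+24·25·35=28242; k=2: 16200+5427+24·27·35=44307; k=3: 36936+3360+24·32·35=67176; k=4: 6417+0+24·3·35=8937 → min 8937.
Optimal parenthesization: ((W₁ (W₂ (W₃ W₄))) W₅) with cost 8937.

8937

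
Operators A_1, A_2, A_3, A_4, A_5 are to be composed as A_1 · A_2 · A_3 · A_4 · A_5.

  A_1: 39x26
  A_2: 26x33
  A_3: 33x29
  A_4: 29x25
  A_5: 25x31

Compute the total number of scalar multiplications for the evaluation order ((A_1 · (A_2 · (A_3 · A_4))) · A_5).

(A_3 · A_4): 33×29 by 29×25 → 33×25, cost 33·29·25 = 23925
(A_2 · (A_3 · A_4)): 26×33 by 33×25 → 26×25, cost 26·33·25 = 21450; cumulative 45375
(A_1 · (A_2 · (A_3 · A_4))): 39×26 by 26×25 → 39×25, cost 39·26·25 = 25350; cumulative 70725
((A_1 · (A_2 · (A_3 · A_4))) · A_5): 39×25 by 25×31 → 39×31, cost 39·25·31 = 30225; cumulative 100950
Total: 100950 scalar multiplications.

100950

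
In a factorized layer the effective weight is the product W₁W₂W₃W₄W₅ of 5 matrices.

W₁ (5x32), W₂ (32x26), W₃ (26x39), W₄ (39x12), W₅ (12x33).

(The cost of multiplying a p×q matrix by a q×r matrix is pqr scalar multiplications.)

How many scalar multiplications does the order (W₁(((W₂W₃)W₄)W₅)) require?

65376

(W₂W₃): 32×26 by 26×39 → 32×39, cost 32·26·39 = 32448
((W₂W₃)W₄): 32×39 by 39×12 → 32×12, cost 32·39·12 = 14976; cumulative 47424
(((W₂W₃)W₄)W₅): 32×12 by 12×33 → 32×33, cost 32·12·33 = 12672; cumulative 60096
(W₁(((W₂W₃)W₄)W₅)): 5×32 by 32×33 → 5×33, cost 5·32·33 = 5280; cumulative 65376
Total: 65376 scalar multiplications.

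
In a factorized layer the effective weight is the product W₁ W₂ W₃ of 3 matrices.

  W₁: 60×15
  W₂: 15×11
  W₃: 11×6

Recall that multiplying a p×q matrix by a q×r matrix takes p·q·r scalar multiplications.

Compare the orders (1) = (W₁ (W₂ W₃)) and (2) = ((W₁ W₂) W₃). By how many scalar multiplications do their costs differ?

Order (1) = (W₁ (W₂ W₃)): (W₂ W₃): 15×11 by 11×6 → 15×6, cost 15·11·6 = 990; (W₁ (W₂ W₃)): 60×15 by 15×6 → 60×6, cost 60·15·6 = 5400; cumulative 6390. Total 6390.
Order (2) = ((W₁ W₂) W₃): (W₁ W₂): 60×15 by 15×11 → 60×11, cost 60·15·11 = 9900; ((W₁ W₂) W₃): 60×11 by 11×6 → 60×6, cost 60·11·6 = 3960; cumulative 13860. Total 13860.
Difference: |6390 − 13860| = 7470.

7470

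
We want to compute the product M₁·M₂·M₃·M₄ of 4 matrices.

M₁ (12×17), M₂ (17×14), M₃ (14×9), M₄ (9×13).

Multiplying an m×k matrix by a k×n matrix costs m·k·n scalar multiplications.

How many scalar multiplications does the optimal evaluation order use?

Adjacent pairs: M₁M₂ = 12·17·14 = 2856; M₂M₃ = 17·14·9 = 2142; M₃M₄ = 14·9·13 = 1638.
Length 3: M₁..M₃: k=1: 0+2142+12·17·9=3978; k=2: 2856+0+12·14·9=4368 → min 3978 | M₂..M₄: k=2: 0+1638+17·14·13=4732; k=3: 2142+0+17·9·13=4131 → min 4131.
Length 4: M₁..M₄: k=1: 0+4131+12·17·13=6783; k=2: 2856+1638+12·14·13=6678; k=3: 3978+0+12·9·13=5382 → min 5382.
Optimal order: ((M₁·(M₂·M₃))·M₄) with cost 5382.

5382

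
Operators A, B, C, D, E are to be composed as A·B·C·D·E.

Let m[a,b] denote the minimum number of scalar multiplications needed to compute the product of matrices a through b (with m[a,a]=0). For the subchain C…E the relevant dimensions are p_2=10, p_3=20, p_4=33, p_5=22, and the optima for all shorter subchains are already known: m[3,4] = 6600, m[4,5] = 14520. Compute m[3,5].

13860

m[3,5] = min over k∈[3,4] of m[3,k]+m[k+1,5]+p_{2}·p_k·p_{5}.
k=3: 0 + 14520 + 10·20·22 = 18920; k=4: 6600 + 0 + 10·33·22 = 13860.
Minimum: 13860 at k=4.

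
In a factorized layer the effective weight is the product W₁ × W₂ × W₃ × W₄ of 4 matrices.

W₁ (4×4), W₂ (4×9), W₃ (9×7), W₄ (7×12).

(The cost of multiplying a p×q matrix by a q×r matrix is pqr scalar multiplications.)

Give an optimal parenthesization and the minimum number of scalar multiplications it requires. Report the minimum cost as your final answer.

Adjacent pairs: W₁W₂ = 4·4·9 = 144; W₂W₃ = 4·9·7 = 252; W₃W₄ = 9·7·12 = 756.
Length 3: W₁..W₃: k=1: 0+252+4·4·7=364; k=2: 144+0+4·9·7=396 → min 364 | W₂..W₄: k=2: 0+756+4·9·12=1188; k=3: 252+0+4·7·12=588 → min 588.
Length 4: W₁..W₄: k=1: 0+588+4·4·12=780; k=2: 144+756+4·9·12=1332; k=3: 364+0+4·7·12=700 → min 700.
Optimal parenthesization: ((W₁ × (W₂ × W₃)) × W₄) with cost 700.

700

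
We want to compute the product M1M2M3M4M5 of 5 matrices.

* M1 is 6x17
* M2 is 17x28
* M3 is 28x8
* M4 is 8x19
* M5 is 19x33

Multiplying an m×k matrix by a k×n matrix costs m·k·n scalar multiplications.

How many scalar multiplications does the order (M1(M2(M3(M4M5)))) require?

(M4M5): 8×19 by 19×33 → 8×33, cost 8·19·33 = 5016
(M3(M4M5)): 28×8 by 8×33 → 28×33, cost 28·8·33 = 7392; cumulative 12408
(M2(M3(M4M5))): 17×28 by 28×33 → 17×33, cost 17·28·33 = 15708; cumulative 28116
(M1(M2(M3(M4M5)))): 6×17 by 17×33 → 6×33, cost 6·17·33 = 3366; cumulative 31482
Total: 31482 scalar multiplications.

31482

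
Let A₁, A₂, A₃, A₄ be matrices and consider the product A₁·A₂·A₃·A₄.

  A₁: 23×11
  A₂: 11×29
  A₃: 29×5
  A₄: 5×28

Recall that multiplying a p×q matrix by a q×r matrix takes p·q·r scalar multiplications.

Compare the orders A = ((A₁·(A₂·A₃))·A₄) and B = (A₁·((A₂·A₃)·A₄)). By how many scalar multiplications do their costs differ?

4139

Order A = ((A₁·(A₂·A₃))·A₄): (A₂·A₃): 11×29 by 29×5 → 11×5, cost 11·29·5 = 1595; (A₁·(A₂·A₃)): 23×11 by 11×5 → 23×5, cost 23·11·5 = 1265; cumulative 2860; ((A₁·(A₂·A₃))·A₄): 23×5 by 5×28 → 23×28, cost 23·5·28 = 3220; cumulative 6080. Total 6080.
Order B = (A₁·((A₂·A₃)·A₄)): (A₂·A₃): 11×29 by 29×5 → 11×5, cost 11·29·5 = 1595; ((A₂·A₃)·A₄): 11×5 by 5×28 → 11×28, cost 11·5·28 = 1540; cumulative 3135; (A₁·((A₂·A₃)·A₄)): 23×11 by 11×28 → 23×28, cost 23·11·28 = 7084; cumulative 10219. Total 10219.
Difference: |6080 − 10219| = 4139.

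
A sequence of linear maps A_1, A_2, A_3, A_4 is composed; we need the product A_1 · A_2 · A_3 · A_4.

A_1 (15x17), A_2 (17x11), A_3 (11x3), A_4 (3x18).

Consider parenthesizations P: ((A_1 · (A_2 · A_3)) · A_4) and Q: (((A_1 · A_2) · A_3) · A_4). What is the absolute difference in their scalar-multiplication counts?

Order P = ((A_1 · (A_2 · A_3)) · A_4): (A_2 · A_3): 17×11 by 11×3 → 17×3, cost 17·11·3 = 561; (A_1 · (A_2 · A_3)): 15×17 by 17×3 → 15×3, cost 15·17·3 = 765; cumulative 1326; ((A_1 · (A_2 · A_3)) · A_4): 15×3 by 3×18 → 15×18, cost 15·3·18 = 810; cumulative 2136. Total 2136.
Order Q = (((A_1 · A_2) · A_3) · A_4): (A_1 · A_2): 15×17 by 17×11 → 15×11, cost 15·17·11 = 2805; ((A_1 · A_2) · A_3): 15×11 by 11×3 → 15×3, cost 15·11·3 = 495; cumulative 3300; (((A_1 · A_2) · A_3) · A_4): 15×3 by 3×18 → 15×18, cost 15·3·18 = 810; cumulative 4110. Total 4110.
Difference: |2136 − 4110| = 1974.

1974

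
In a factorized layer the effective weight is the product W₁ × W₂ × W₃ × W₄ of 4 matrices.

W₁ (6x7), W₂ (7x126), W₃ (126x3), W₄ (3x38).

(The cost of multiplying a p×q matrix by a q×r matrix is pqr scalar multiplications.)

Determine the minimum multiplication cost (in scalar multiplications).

Adjacent pairs: W₁W₂ = 6·7·126 = 5292; W₂W₃ = 7·126·3 = 2646; W₃W₄ = 126·3·38 = 14364.
Length 3: W₁..W₃: k=1: 0+2646+6·7·3=2772; k=2: 5292+0+6·126·3=7560 → min 2772 | W₂..W₄: k=2: 0+14364+7·126·38=47880; k=3: 2646+0+7·3·38=3444 → min 3444.
Length 4: W₁..W₄: k=1: 0+3444+6·7·38=5040; k=2: 5292+14364+6·126·38=48384; k=3: 2772+0+6·3·38=3456 → min 3456.
Optimal order: ((W₁ × (W₂ × W₃)) × W₄) with cost 3456.

3456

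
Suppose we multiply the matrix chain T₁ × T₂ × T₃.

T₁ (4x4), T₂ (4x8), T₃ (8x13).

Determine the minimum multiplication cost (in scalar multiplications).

Order (T₁ × (T₂ × T₃)): (T₂ × T₃): 4×8 by 8×13 → 4×13, cost 4·8·13 = 416; (T₁ × (T₂ × T₃)): 4×4 by 4×13 → 4×13, cost 4·4·13 = 208; cumulative 624. Total 624.
Order ((T₁ × T₂) × T₃): (T₁ × T₂): 4×4 by 4×8 → 4×8, cost 4·4·8 = 128; ((T₁ × T₂) × T₃): 4×8 by 8×13 → 4×13, cost 4·8·13 = 416; cumulative 544. Total 544.
Minimum: 544.

544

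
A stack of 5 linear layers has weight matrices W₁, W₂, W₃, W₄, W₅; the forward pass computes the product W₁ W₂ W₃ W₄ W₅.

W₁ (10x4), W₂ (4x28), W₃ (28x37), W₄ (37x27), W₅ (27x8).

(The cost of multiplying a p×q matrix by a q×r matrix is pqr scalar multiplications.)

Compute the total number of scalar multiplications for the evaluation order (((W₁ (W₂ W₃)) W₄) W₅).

17774

(W₂ W₃): 4×28 by 28×37 → 4×37, cost 4·28·37 = 4144
(W₁ (W₂ W₃)): 10×4 by 4×37 → 10×37, cost 10·4·37 = 1480; cumulative 5624
((W₁ (W₂ W₃)) W₄): 10×37 by 37×27 → 10×27, cost 10·37·27 = 9990; cumulative 15614
(((W₁ (W₂ W₃)) W₄) W₅): 10×27 by 27×8 → 10×8, cost 10·27·8 = 2160; cumulative 17774
Total: 17774 scalar multiplications.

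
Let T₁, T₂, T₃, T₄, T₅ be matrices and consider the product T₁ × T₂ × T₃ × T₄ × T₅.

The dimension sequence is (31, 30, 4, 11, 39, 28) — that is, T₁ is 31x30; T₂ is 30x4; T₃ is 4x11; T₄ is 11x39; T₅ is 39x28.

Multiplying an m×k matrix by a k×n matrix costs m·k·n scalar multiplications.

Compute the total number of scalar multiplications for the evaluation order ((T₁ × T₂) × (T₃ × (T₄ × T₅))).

(T₁ × T₂): 31×30 by 30×4 → 31×4, cost 31·30·4 = 3720
(T₄ × T₅): 11×39 by 39×28 → 11×28, cost 11·39·28 = 12012
(T₃ × (T₄ × T₅)): 4×11 by 11×28 → 4×28, cost 4·11·28 = 1232; cumulative 13244
((T₁ × T₂) × (T₃ × (T₄ × T₅))): 31×4 by 4×28 → 31×28, cost 31·4·28 = 3472; cumulative 20436
Total: 20436 scalar multiplications.

20436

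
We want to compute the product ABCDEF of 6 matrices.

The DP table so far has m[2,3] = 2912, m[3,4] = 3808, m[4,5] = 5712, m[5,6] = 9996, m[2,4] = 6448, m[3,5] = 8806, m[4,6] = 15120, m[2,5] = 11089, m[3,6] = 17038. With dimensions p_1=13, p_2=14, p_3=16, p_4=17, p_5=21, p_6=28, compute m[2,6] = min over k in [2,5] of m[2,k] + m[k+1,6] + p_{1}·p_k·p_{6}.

m[2,6] = min over k∈[2,5] of m[2,k]+m[k+1,6]+p_{1}·p_k·p_{6}.
k=2: 0 + 17038 + 13·14·28 = 22134; k=3: 2912 + 15120 + 13·16·28 = 23856; k=4: 6448 + 9996 + 13·17·28 = 22632; k=5: 11089 + 0 + 13·21·28 = 18733.
Minimum: 18733 at k=5.

18733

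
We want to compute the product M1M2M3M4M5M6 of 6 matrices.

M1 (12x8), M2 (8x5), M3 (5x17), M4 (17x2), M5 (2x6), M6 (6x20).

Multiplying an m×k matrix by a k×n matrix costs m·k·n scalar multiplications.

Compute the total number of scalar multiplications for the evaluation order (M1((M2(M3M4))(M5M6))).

2730

(M3M4): 5×17 by 17×2 → 5×2, cost 5·17·2 = 170
(M2(M3M4)): 8×5 by 5×2 → 8×2, cost 8·5·2 = 80; cumulative 250
(M5M6): 2×6 by 6×20 → 2×20, cost 2·6·20 = 240
((M2(M3M4))(M5M6)): 8×2 by 2×20 → 8×20, cost 8·2·20 = 320; cumulative 810
(M1((M2(M3M4))(M5M6))): 12×8 by 8×20 → 12×20, cost 12·8·20 = 1920; cumulative 2730
Total: 2730 scalar multiplications.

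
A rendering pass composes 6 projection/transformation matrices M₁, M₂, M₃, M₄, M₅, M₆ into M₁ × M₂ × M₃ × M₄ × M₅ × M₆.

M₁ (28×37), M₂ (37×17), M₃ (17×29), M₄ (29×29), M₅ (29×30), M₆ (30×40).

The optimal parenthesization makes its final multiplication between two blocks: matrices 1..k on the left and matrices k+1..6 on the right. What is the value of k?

2

Adjacent pairs: M₁M₂ = 28·37·17 = 17612; M₂M₃ = 37·17·29 = 18241; M₃M₄ = 17·29·29 = 14297; M₄M₅ = 29·29·30 = 25230; M₅M₆ = 29·30·40 = 34800.
Length 3: M₁..M₃: k=1: 0+18241+28·37·29=48285; k=2: 17612+0+28·17·29=31416 → min 31416 | M₂..M₄: k=2: 0+14297+37·17·29=32538; k=3: 18241+0+37·29·29=49358 → min 32538 | M₃..M₅: k=3: 0+25230+17·29·30=40020; k=4: 14297+0+17·29·30=29087 → min 29087 | M₄..M₆: k=4: 0+34800+29·29·40=68440; k=5: 25230+0+29·30·40=60030 → min 60030.
Length 4: M₁..M₄: k=1: 0+32538+28·37·29=62582; k=2: 17612+14297+28·17·29=45713; k=3: 31416+0+28·29·29=54964 → min 45713 | M₂..M₅: k=2: 0+29087+37·17·30=47957; k=3: 18241+25230+37·29·30=75661; k=4: 32538+0+37·29·30=64728 → min 47957 | M₃..M₆: k=3: 0+60030+17·29·40=79750; k=4: 14297+34800+17·29·40=68817; k=5: 29087+0+17·30·40=49487 → min 49487.
Length 5: M₁..M₅: k=1: 0+47957+28·37·30=79037; k=2: 17612+29087+28·17·30=60979; k=3: 31416+25230+28·29·30=81006; k=4: 45713+0+28·29·30=70073 → min 60979 | M₂..M₆: k=2: 0+49487+37·17·40=74647; k=3: 18241+60030+37·29·40=121191; k=4: 32538+34800+37·29·40=110258; k=5: 47957+0+37·30·40=92357 → min 74647.
Top-level splits: k=1: (M₁..M₁)·(M₂..M₆) → 0+74647+28·37·40 = 116087; k=2: (M₁..M₂)·(M₃..M₆) → 17612+49487+28·17·40 = 86139; k=3: (M₁..M₃)·(M₄..M₆) → 31416+60030+28·29·40 = 123926; k=4: (M₁..M₄)·(M₅..M₆) → 45713+34800+28·29·40 = 112993; k=5: (M₁..M₅)·(M₆..M₆) → 60979+0+28·30·40 = 94579.
Best split is after M₂, i.e. k = 2.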